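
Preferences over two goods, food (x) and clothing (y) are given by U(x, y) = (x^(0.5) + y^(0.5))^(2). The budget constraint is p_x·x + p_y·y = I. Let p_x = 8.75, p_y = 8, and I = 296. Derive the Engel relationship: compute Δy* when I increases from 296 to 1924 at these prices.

Δy* = 106.306

Substitute y = (y/x)·x into the budget: x* = I/(p_x + p_y·(y/x)).
Numerically y/x = 1.196289, so x* = 296/(8.75 + 8·1.196289) = 16.1569 and y* = 1.196289·16.1569 = 19.3284.
At I' = 1924: y* = 125.6343. Change: 125.6343 − 19.3284 = 106.306.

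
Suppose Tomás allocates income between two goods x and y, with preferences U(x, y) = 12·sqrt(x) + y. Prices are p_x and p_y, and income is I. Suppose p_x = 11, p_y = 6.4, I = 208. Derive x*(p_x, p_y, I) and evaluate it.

x* = 12.1864

Thus x* = (6·p_y/p_x)² — independent of I — with the rest of income spent on y.
Plugging in: x* = (6·6.4/11)² = 12.1864.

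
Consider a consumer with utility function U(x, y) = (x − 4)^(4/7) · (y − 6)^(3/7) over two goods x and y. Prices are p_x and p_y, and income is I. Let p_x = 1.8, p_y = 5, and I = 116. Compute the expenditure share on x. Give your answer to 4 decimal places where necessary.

share on x = 0.4502

This is Cobb-Douglas in (x−4, y−6): tangency gives 4/7·p_y·(y−6) = 3/7·p_x·(x−4).
Substituting into the budget: x* = 4 + 4/7·(I − 4·p_x − 6·p_y)/p_x, and y* = 6 + 3/7·(…)/p_y.
Discretionary income = 116 − 4·1.8 − 6·5 = 78.8; x* = 4 + 4/7·78.8/1.8 = 29.0159; y* = 6 + 3/7·78.8/5 = 12.7543.
Expenditure on x: 1.8·29.0159 = 52.2286; share = 0.4502.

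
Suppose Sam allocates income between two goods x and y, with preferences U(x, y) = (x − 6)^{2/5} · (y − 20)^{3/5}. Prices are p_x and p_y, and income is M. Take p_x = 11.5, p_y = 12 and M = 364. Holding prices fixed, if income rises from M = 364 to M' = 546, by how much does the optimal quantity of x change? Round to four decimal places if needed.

Let x' = x−6, y' = y−20. MRS = (2/3)·y'/x' = p_x/p_y.
After buying the subsistence bundle (6, 20), a share 0.4 of the remaining income goes to x: x* = 6 + 0.4·(M − 6p_x − 20p_y)/p_x.
Discretionary income = 364 − 6·11.5 − 20·12 = 55; x* = 6 + 0.4·55/11.5 = 7.913.
At M' = 546: x* = 14.2435. Change: 14.2435 − 7.913 = 6.3304.

Δx* = 6.3304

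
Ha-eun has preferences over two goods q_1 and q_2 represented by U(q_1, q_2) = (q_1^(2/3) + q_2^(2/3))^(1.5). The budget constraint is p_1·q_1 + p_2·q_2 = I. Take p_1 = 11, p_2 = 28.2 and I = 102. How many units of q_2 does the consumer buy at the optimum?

MRS = MU_q_1/MU_q_2 = (q_2/q_1)^(1/3). Set equal to p_1/p_2.
Hence q_2/q_1 = (p_1/p_2)^(1/(1/3)), i.e. raised to the 3 power.
Substitute q_2 = (q_2/q_1)·q_1 into the budget: q_1* = I/(p_1 + p_2·(q_2/q_1)).
Numerically q_2/q_1 = 0.059351, so q_1* = 102/(11 + 28.2·0.059351) = 8.0482 and q_2* = 0.059351·8.0482 = 0.4777.

q_2* = 0.4777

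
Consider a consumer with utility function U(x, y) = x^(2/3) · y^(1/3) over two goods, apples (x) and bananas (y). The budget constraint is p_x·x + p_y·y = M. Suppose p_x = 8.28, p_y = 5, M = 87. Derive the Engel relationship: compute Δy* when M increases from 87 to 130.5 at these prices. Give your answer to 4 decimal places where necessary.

Tangency: MRS = 2·y/x = p_x/p_y.
Rearranging, p_y·y = (1/2)·p_x·x. Substituting into the budget gives p_x·x·(1 + (1/2)) = M.
Demand: x*(p_x,p_y,M) = 2/3·M/p_x and y* = 1/3·M/p_y.
At p_x=8.28, p_y=5, M=87: y* = 1/3·87/5 = 5.8.
At M' = 130.5: y* = 8.7. Change: 8.7 − 5.8 = 2.9.

Δy* = 2.9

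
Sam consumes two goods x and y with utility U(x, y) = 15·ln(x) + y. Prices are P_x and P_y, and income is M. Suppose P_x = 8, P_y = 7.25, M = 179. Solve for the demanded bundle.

x* = 13.5938, y* = 9.6897

Set MRS = P_x/P_y: (15/x)/1 = P_x/P_y.
So x*(P_x,P_y) = 15·P_y/P_x, independent of income; and y* = (M − 15·P_y)/P_y.
At the given prices: x* = 15·7.25/8 = 13.5938, and y* = 9.6897.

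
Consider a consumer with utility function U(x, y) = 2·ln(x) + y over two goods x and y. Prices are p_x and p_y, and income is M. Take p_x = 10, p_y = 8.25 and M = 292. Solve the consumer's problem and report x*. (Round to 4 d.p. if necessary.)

x* = 1.65

At the given prices: x* = 2·8.25/10 = 1.65.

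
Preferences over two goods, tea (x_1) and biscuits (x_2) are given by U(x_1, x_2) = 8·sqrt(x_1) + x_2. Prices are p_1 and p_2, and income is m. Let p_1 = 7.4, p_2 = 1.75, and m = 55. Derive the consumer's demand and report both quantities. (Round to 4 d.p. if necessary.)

Set MRS = p_1/p_2: 4·x_1^(−1/2) = p_1/p_2.
Thus x_1* = (4·p_2/p_1)² — independent of m — with the rest of income spent on x_2.
Plugging in: x_1* = (4·1.75/7.4)² = 0.8948, x_2* = 27.6448.

x_1* = 0.8948, x_2* = 27.6448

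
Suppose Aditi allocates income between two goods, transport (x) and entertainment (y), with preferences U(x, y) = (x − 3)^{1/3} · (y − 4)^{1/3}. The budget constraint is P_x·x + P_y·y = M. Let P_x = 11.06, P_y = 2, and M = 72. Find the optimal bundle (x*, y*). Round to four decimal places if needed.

After buying the subsistence bundle (3, 4), a share 0.5 of the remaining income goes to x: x* = 3 + 0.5·(M − 3P_x − 4P_y)/P_x.
Discretionary income = 72 − 3·11.06 − 4·2 = 30.82; x* = 3 + 0.5·30.82/11.06 = 4.3933; y* = 4 + 0.5·30.82/2 = 11.705.

x* = 4.3933, y* = 11.705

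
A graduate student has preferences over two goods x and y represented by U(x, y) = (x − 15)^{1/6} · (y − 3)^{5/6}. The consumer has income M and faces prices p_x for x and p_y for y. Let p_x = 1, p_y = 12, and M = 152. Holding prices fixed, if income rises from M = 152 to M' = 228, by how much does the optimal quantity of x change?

Δx* = 12.6667

This is Cobb-Douglas in (x−15, y−3): tangency gives 1/6·p_y·(y−3) = 5/6·p_x·(x−15).
After buying the subsistence bundle (15, 3), a share 1/6 of the remaining income goes to x: x* = 15 + 1/6·(M − 15p_x − 3p_y)/p_x.
Discretionary income = 152 − 15·1 − 3·12 = 101; x* = 15 + 1/6·101/1 = 31.8333.
At M' = 228: x* = 44.5. Change: 44.5 − 31.8333 = 12.6667.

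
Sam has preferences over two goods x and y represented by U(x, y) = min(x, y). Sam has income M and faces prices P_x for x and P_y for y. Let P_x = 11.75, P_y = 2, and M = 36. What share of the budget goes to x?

Leontief preferences: the optimum is at the kink where x/1 = y/1, i.e. y = x.
Budget: P_x·x + P_y·x = M, so (P_x + P_y)·x = M.
Demand: x*(P_x,P_y,M) = M/(P_x + P_y), y* = M/(P_x + P_y).
Here 11.75 + 2 = 13.75, giving x* = 2.6182 and y* = 2.6182.
Expenditure on x: 11.75·2.6182 = 30.7636; share = 0.8545.

share on x = 0.8545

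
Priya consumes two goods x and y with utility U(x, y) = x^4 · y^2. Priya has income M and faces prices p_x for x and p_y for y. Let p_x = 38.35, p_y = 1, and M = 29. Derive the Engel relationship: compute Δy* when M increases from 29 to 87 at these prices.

MU_x/MU_y = (4·y)/(2·x); tangency sets this equal to p_x/p_y.
Rearranging, p_y·y = (1/2)·p_x·x. Substituting into the budget gives p_x·x·(1 + (1/2)) = M.
Demand: x*(p_x,p_y,M) = 2/3·M/p_x and y* = 1/3·M/p_y.
At p_x=38.35, p_y=1, M=29: y* = 1/3·29/1 = 9.6667.
At M' = 87: y* = 29. Change: 29 − 9.6667 = 19.3333.

Δy* = 19.3333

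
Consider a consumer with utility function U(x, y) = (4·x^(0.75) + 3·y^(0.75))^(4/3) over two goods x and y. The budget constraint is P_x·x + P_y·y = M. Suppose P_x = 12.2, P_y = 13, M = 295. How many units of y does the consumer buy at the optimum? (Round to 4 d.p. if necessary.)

MRS = MU_x/MU_y = (4/3)·(y/x)^(0.25). Set equal to P_x/P_y.
Solve for the ratio: y/x = [(3/4)·P_x/P_y]^(4).
Substitute y = (y/x)·x into the budget: x* = M/(P_x + P_y·(y/x)).
Numerically y/x = 0.245421, so x* = 295/(12.2 + 13·0.245421) = 19.1677 and y* = 0.245421·19.1677 = 4.7042.

y* = 4.7042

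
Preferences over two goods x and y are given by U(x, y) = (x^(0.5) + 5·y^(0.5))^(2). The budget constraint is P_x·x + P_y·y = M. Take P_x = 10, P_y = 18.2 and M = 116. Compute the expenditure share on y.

share on y = 0.9321

From the CES first-order condition, (1/5)·(y/x)^(0.5) = P_x/P_y.
Hence y/x = (5·P_x/P_y)^(1/(0.5)), i.e. raised to the 2 power.
With the ratio pinned down, the budget gives x* = M/(P_x + P_y·(y/x)) and y* = (y/x)·x*.
Numerically y/x = 7.547398, so x* = 116/(10 + 18.2·7.547398) = 0.7872 and y* = 7.547398·0.7872 = 5.9411.
Expenditure on y: 18.2·5.9411 = 108.1283; share = 0.9321.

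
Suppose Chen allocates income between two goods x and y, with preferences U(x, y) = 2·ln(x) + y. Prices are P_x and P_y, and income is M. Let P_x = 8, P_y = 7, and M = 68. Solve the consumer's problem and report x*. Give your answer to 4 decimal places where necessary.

x* = 1.75

Set MRS = P_x/P_y: (2/x)/1 = P_x/P_y.
So x*(P_x,P_y) = 2·P_y/P_x, independent of income; and y* = (M − 2·P_y)/P_y.
At the given prices: x* = 2·7/8 = 1.75.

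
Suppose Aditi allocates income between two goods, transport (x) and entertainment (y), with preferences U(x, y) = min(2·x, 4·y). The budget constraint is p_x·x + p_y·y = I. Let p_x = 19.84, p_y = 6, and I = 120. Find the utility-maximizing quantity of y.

With perfect complements, no substitution: consume in ratio x:y = 4:2.
Budget: p_x·x + p_y·(1/2)·x = I, so (4·p_x + 2·p_y)·x = 4·I.
Demand: x*(p_x,p_y,I) = 4·I/(4·p_x + 2·p_y), y* = 2·I/(4·p_x + 2·p_y).
Here 4·19.84 + 2·6 = 91.36, giving y* = 2.627.

y* = 2.627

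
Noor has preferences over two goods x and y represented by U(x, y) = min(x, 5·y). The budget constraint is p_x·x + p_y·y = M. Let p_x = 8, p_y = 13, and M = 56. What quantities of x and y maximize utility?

x* = 5.283, y* = 1.0566

With perfect complements, no substitution: consume in ratio x:y = 5:1.
Budget: p_x·x + p_y·(1/5)·x = M, so (5·p_x + p_y)·x = 5·M.
Demand: x*(p_x,p_y,M) = 5·M/(5·p_x + p_y), y* = M/(5·p_x + p_y).
Here 5·8 + 13 = 53, giving x* = 5.283 and y* = 1.0566.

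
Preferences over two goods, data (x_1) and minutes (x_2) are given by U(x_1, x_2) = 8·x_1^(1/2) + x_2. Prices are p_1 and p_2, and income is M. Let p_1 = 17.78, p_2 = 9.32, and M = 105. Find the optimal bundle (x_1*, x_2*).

Utility is quasi-linear in x_2; the FOC for x_1 is 4/√x_1 = p_1/p_2.
Thus x_1* = (4·p_2/p_1)² — independent of M — with the rest of income spent on x_2.
Plugging in: x_1* = (4·9.32/17.78)² = 4.3963, x_2* = 2.8791.

x_1* = 4.3963, x_2* = 2.8791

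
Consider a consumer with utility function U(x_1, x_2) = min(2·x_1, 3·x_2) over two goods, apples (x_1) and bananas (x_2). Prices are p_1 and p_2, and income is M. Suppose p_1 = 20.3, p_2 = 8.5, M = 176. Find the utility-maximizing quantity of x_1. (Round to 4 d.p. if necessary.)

With perfect complements, no substitution: consume in ratio x_1:x_2 = 3:2.
Budget: p_1·x_1 + p_2·(2/3)·x_1 = M, so (3·p_1 + 2·p_2)·x_1 = 3·M.
Demand: x_1*(p_1,p_2,M) = 3·M/(3·p_1 + 2·p_2), x_2* = 2·M/(3·p_1 + 2·p_2).
Here 3·20.3 + 2·8.5 = 77.9, giving x_1* = 6.7779.

x_1* = 6.7779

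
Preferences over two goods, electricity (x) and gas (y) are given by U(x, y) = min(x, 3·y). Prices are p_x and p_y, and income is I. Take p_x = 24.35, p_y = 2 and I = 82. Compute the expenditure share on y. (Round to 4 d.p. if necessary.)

share on y = 0.0266

With perfect complements, no substitution: consume in ratio x:y = 3:1.
Budget: p_x·x + p_y·(1/3)·x = I, so (3·p_x + p_y)·x = 3·I.
Demand: x*(p_x,p_y,I) = 3·I/(3·p_x + p_y), y* = I/(3·p_x + p_y).
Here 3·24.35 + 2 = 75.05, giving x* = 3.2778 and y* = 1.0926.
Expenditure on y: 2·1.0926 = 2.1852; share = 0.0266.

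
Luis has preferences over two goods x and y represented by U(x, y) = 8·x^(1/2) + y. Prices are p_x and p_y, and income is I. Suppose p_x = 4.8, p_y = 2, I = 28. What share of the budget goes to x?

share on x = 0.4762

Utility is quasi-linear in y; the FOC for x is 4/√x = p_x/p_y.
Solve: √x = 4·p_y/p_x, so x*(p_x,p_y) = (4·p_y/p_x)², and y* = (I − p_x·x*)/p_y.
Plugging in: x* = (4·2/4.8)² = 2.7778, y* = 7.3333.
Expenditure on x: 4.8·2.7778 = 13.3333; share = 0.4762.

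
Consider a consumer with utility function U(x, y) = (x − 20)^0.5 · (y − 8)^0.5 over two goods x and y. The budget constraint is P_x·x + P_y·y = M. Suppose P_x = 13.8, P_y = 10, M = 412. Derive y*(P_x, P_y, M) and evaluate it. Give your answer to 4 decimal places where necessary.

Let x' = x−20, y' = y−8. MRS = y'/x' = P_x/P_y.
Substituting into the budget: x* = 20 + 0.5·(M − 20·P_x − 8·P_y)/P_x, and y* = 8 + 0.5·(…)/P_y.
Discretionary income = 412 − 20·13.8 − 8·10 = 56; y* = 8 + 0.5·56/10 = 10.8.

y* = 10.8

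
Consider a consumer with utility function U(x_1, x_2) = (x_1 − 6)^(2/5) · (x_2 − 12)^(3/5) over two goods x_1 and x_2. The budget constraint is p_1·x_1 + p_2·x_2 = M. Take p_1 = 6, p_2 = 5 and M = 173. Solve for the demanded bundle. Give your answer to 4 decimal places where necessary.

x_1* = 11.1333, x_2* = 21.24

Substituting into the budget: x_1* = 6 + 0.4·(M − 6·p_1 − 12·p_2)/p_1, and x_2* = 12 + 0.6·(…)/p_2.
Discretionary income = 173 − 6·6 − 12·5 = 77; x_1* = 6 + 0.4·77/6 = 11.1333; x_2* = 12 + 0.6·77/5 = 21.24.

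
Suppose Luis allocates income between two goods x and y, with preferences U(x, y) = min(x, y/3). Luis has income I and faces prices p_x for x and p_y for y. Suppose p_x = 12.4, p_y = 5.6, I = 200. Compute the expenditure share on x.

share on x = 0.4247

With perfect complements, no substitution: consume in ratio x:y = 1:3.
Budget: p_x·x + p_y·3·x = I, so (p_x + 3·p_y)·x = I.
Demand: x*(p_x,p_y,I) = I/(p_x + 3·p_y), y* = 3·I/(p_x + 3·p_y).
Here 12.4 + 3·5.6 = 29.2, giving x* = 6.8493 and y* = 20.5479.
Expenditure on x: 12.4·6.8493 = 84.9315; share = 0.4247.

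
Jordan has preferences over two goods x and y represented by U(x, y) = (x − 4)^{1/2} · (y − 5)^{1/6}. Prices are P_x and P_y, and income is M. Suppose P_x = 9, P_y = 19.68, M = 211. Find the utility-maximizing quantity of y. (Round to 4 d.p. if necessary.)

MRS = 3·(y−5)/(x−4). Tangency with P_x/P_y gives y−5 = (1/3)·(P_x/P_y)·(x−4).
Substituting into the budget: x* = 4 + 0.75·(M − 4·P_x − 5·P_y)/P_x, and y* = 5 + 0.25·(…)/P_y.
Discretionary income = 211 − 4·9 − 5·19.68 = 76.6; y* = 5 + 0.25·76.6/19.68 = 5.9731.

y* = 5.9731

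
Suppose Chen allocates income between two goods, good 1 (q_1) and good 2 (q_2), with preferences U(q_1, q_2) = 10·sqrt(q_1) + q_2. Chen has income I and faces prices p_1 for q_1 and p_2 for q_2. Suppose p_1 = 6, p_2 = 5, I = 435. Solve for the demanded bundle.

q_1* = 17.3611, q_2* = 66.1667

Utility is quasi-linear in q_2; the FOC for q_1 is 5/√q_1 = p_1/p_2.
Solve: √q_1 = 5·p_2/p_1, so q_1*(p_1,p_2) = (5·p_2/p_1)², and q_2* = (I − p_1·q_1*)/p_2.
Plugging in: q_1* = (5·5/6)² = 17.3611, q_2* = 66.1667.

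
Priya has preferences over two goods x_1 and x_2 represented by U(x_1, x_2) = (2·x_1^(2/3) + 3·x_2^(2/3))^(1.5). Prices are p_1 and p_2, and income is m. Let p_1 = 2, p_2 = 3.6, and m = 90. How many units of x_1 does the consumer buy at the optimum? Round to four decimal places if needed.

x_1* = 22.0408

From the CES first-order condition, (2/3)·(x_2/x_1)^(1/3) = p_1/p_2.
Solve for the ratio: x_2/x_1 = [(3/2)·p_1/p_2]^(3).
Substitute x_2 = (x_2/x_1)·x_1 into the budget: x_1* = m/(p_1 + p_2·(x_2/x_1)).
Numerically x_2/x_1 = 0.578704, so x_1* = 90/(2 + 3.6·0.578704) = 22.0408.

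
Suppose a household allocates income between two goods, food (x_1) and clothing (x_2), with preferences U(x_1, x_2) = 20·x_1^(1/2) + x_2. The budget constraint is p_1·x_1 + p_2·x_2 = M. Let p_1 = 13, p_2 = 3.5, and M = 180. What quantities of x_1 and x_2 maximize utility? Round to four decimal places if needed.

Set MRS = p_1/p_2: 10·x_1^(−1/2) = p_1/p_2.
Thus x_1* = (10·p_2/p_1)² — independent of M — with the rest of income spent on x_2.
Plugging in: x_1* = (10·3.5/13)² = 7.2485, x_2* = 24.5055.

x_1* = 7.2485, x_2* = 24.5055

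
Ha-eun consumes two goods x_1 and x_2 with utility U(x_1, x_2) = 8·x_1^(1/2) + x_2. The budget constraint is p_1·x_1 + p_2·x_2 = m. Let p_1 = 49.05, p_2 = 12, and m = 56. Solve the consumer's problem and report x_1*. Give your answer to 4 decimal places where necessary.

Thus x_1* = (4·p_2/p_1)² — independent of m — with the rest of income spent on x_2.
Plugging in: x_1* = (4·12/49.05)² = 0.9576.

x_1* = 0.9576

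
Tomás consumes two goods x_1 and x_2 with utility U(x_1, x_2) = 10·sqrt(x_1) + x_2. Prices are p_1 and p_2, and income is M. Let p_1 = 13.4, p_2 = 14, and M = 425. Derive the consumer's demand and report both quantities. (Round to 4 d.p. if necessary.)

MU_x_1 = 5/√x_1, MU_x_2 = 1. Tangency: 5/√x_1 = p_1/p_2.
Thus x_1* = (5·p_2/p_1)² — independent of M — with the rest of income spent on x_2.
Plugging in: x_1* = (5·14/13.4)² = 27.2889, x_2* = 4.2377.

x_1* = 27.2889, x_2* = 4.2377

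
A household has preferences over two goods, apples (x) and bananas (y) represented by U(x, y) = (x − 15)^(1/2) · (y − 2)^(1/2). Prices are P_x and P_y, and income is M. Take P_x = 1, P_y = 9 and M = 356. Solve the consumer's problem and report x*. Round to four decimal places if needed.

Let x' = x−15, y' = y−2. MRS = y'/x' = P_x/P_y.
Substituting into the budget: x* = 15 + 0.5·(M − 15·P_x − 2·P_y)/P_x, and y* = 2 + 0.5·(…)/P_y.
Discretionary income = 356 − 15·1 − 2·9 = 323; x* = 15 + 0.5·323/1 = 176.5.

x* = 176.5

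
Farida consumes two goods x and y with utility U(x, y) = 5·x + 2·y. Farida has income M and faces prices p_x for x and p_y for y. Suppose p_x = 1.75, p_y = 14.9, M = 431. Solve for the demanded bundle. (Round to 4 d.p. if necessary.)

Linear utility — the consumer picks whichever good has higher MU/price: 5/1.75 = 2.8571 vs 2/14.9 = 0.1342.
x gives more utility per dollar, so spend all income on x: x* = M/p_x, y* = 0.
Numerically: x* = 246.2857, y* = 0.

x* = 246.2857, y* = 0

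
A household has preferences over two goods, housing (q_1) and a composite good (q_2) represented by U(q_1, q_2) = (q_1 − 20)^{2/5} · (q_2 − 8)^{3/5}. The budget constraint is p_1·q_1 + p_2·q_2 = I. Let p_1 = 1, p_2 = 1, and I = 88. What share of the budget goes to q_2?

share on q_2 = 0.5

Let q_1' = q_1−20, q_2' = q_2−8. MRS = (2/3)·q_2'/q_1' = p_1/p_2.
Substituting into the budget: q_1* = 20 + 0.4·(I − 20·p_1 − 8·p_2)/p_1, and q_2* = 8 + 0.6·(…)/p_2.
Discretionary income = 88 − 20·1 − 8·1 = 60; q_1* = 20 + 0.4·60/1 = 44; q_2* = 8 + 0.6·60/1 = 44.
Expenditure on q_2: 1·44 = 44; share = 0.5.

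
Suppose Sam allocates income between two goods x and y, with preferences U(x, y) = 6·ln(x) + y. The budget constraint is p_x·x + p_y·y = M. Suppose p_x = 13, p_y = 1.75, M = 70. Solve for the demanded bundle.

x* = 0.8077, y* = 34

MU_x = 6/x, MU_y = 1. Tangency: 6/x = p_x/p_y.
So x*(p_x,p_y) = 6·p_y/p_x, independent of income; and y* = (M − 6·p_y)/p_y.
At the given prices: x* = 6·1.75/13 = 0.8077, and y* = 34.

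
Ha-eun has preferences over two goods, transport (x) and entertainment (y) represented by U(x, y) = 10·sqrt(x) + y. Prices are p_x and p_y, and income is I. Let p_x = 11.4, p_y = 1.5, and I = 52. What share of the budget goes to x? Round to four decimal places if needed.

Thus x* = (5·p_y/p_x)² — independent of I — with the rest of income spent on y.
Plugging in: x* = (5·1.5/11.4)² = 0.4328, y* = 31.3772.
Expenditure on x: 11.4·0.4328 = 4.9342; share = 0.0949.

share on x = 0.0949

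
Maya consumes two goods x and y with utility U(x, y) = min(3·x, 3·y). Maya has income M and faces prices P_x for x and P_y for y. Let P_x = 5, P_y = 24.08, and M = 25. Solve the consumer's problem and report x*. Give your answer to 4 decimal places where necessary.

With perfect complements, no substitution: consume in ratio x:y = 3:3.
Budget: P_x·x + P_y·x = M, so (3·P_x + 3·P_y)·x = 3·M.
Demand: x*(P_x,P_y,M) = 3·M/(3·P_x + 3·P_y), y* = 3·M/(3·P_x + 3·P_y).
Here 3·5 + 3·24.08 = 87.24, giving x* = 0.8597.

x* = 0.8597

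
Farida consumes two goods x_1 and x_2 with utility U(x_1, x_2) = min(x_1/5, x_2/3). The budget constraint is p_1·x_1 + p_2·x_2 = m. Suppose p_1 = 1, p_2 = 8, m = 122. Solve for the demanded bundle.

x_1* = 21.0345, x_2* = 12.6207

With perfect complements, no substitution: consume in ratio x_1:x_2 = 5:3.
Budget: p_1·x_1 + p_2·(3/5)·x_1 = m, so (5·p_1 + 3·p_2)·x_1 = 5·m.
Demand: x_1*(p_1,p_2,m) = 5·m/(5·p_1 + 3·p_2), x_2* = 3·m/(5·p_1 + 3·p_2).
Here 5·1 + 3·8 = 29, giving x_1* = 21.0345 and x_2* = 12.6207.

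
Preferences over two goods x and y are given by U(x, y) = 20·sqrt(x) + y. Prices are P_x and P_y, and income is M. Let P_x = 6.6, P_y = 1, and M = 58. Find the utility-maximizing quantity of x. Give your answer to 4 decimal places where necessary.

Set MRS = P_x/P_y: 10·x^(−1/2) = P_x/P_y.
Solve: √x = 10·P_y/P_x, so x*(P_x,P_y) = (10·P_y/P_x)², and y* = (M − P_x·x*)/P_y.
Plugging in: x* = (10·1/6.6)² = 2.2957.

x* = 2.2957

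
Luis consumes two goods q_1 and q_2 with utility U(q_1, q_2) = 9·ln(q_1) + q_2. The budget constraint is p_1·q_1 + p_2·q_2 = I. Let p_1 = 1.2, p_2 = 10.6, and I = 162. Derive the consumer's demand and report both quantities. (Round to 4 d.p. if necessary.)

MU_q_1 = 9/q_1, MU_q_2 = 1. Tangency: 9/q_1 = p_1/p_2.
So q_1*(p_1,p_2) = 9·p_2/p_1, independent of income; and q_2* = (I − 9·p_2)/p_2.
At the given prices: q_1* = 9·10.6/1.2 = 79.5, and q_2* = 6.283.

q_1* = 79.5, q_2* = 6.283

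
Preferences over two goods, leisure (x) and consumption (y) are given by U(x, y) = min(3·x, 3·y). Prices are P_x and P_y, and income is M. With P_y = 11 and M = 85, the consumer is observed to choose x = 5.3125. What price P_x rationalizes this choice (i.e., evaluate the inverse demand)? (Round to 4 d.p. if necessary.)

P_x = 5

Leontief preferences: the optimum is at the kink where x/3 = y/3, i.e. y = x.
Budget: P_x·x + P_y·x = M, so (3·P_x + 3·P_y)·x = 3·M.
Demand: x*(P_x,P_y,M) = 3·M/(3·P_x + 3·P_y), y* = 3·M/(3·P_x + 3·P_y).
Set x* = 5.3125 in the demand function and solve for P_x: P_x = 5.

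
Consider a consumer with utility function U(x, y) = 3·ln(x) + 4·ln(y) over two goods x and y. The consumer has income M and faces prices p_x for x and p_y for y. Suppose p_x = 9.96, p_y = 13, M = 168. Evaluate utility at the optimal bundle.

Tangency: MRS = (3/4)·y/x = p_x/p_y.
So 3·p_y·y = 4·p_x·x; combined with the budget, a share 3/7 of income goes to x.
Demand: x*(p_x,p_y,M) = 3/7·M/p_x and y* = 4/7·M/p_y.
At p_x=9.96, p_y=13, M=168: x* = 3/7·168/9.96 = 7.2289, y* = 7.3846.
Utility at the optimum: U(7.2289, 7.3846) = 13.9319.

V = 13.9319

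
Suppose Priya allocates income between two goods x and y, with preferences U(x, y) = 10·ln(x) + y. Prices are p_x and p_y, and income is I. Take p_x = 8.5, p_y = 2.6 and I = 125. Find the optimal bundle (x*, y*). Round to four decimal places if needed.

So x*(p_x,p_y) = 10·p_y/p_x, independent of income; and y* = (I − 10·p_y)/p_y.
At the given prices: x* = 10·2.6/8.5 = 3.0588, and y* = 38.0769.

x* = 3.0588, y* = 38.0769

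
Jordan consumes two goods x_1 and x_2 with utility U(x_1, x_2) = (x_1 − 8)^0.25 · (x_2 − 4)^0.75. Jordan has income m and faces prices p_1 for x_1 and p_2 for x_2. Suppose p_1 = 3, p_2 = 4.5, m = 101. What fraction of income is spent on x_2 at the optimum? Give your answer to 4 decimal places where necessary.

share on x_2 = 0.6163

This is Cobb-Douglas in (x_1−8, x_2−4): tangency gives 0.25·p_2·(x_2−4) = 0.75·p_1·(x_1−8).
After buying the subsistence bundle (8, 4), a share 0.25 of the remaining income goes to x_1: x_1* = 8 + 0.25·(m − 8p_1 − 4p_2)/p_1.
Discretionary income = 101 − 8·3 − 4·4.5 = 59; x_1* = 8 + 0.25·59/3 = 12.9167; x_2* = 4 + 0.75·59/4.5 = 13.8333.
Expenditure on x_2: 4.5·13.8333 = 62.25; share = 0.6163.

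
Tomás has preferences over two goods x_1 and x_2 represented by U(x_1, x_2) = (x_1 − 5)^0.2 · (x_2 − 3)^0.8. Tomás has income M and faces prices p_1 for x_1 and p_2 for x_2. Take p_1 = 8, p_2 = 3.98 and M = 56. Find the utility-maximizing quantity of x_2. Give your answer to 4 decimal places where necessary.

x_2* = 3.8161

MRS = (1/4)·(x_2−3)/(x_1−5). Tangency with p_1/p_2 gives x_2−3 = 4·(p_1/p_2)·(x_1−5).
Substituting into the budget: x_1* = 5 + 0.2·(M − 5·p_1 − 3·p_2)/p_1, and x_2* = 3 + 0.8·(…)/p_2.
Discretionary income = 56 − 5·8 − 3·3.98 = 4.06; x_2* = 3 + 0.8·4.06/3.98 = 3.8161.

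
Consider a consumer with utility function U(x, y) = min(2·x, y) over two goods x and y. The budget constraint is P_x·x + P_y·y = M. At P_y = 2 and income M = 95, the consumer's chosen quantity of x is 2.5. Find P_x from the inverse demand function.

Leontief preferences: the optimum is at the kink where x/1 = y/2, i.e. y = 2·x.
Budget: P_x·x + P_y·2·x = M, so (P_x + 2·P_y)·x = M.
Demand: x*(P_x,P_y,M) = M/(P_x + 2·P_y), y* = 2·M/(P_x + 2·P_y).
Set x* = 2.5 in the demand function and solve for P_x: P_x = 34.

P_x = 34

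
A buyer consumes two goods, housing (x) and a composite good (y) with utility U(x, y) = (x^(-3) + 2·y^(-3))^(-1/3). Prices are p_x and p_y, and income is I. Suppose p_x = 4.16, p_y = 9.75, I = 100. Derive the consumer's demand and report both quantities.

x* = 7.3905, y* = 7.1031

MRS = MU_x/MU_y = (1/2)·(y/x)^(4). Set equal to p_x/p_y.
Solve for the ratio: y/x = [2·p_x/p_y]^(0.25).
With the ratio pinned down, the budget gives x* = I/(p_x + p_y·(y/x)) and y* = (y/x)·x*.
Numerically y/x = 0.961125, so x* = 100/(4.16 + 9.75·0.961125) = 7.3905 and y* = 0.961125·7.3905 = 7.1031.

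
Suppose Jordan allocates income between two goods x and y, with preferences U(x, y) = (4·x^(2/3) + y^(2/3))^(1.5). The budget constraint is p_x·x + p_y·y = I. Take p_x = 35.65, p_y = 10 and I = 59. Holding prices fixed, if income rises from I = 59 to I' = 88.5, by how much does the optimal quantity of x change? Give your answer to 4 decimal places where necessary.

Δx* = 0.6904

MU_x ∝ 4·x^(-1/3), MU_y ∝ y^(-1/3), so MRS = 4·(y/x)^(1/3) = p_x/p_y.
Hence y/x = ((1/4)·p_x/p_y)^(1/(1/3)), i.e. raised to the 3 power.
With the ratio pinned down, the budget gives x* = I/(p_x + p_y·(y/x)) and y* = (y/x)·x*.
Numerically y/x = 0.707944, so x* = 59/(35.65 + 10·0.707944) = 1.3808.
At I' = 88.5: x* = 2.0712. Change: 2.0712 − 1.3808 = 0.6904.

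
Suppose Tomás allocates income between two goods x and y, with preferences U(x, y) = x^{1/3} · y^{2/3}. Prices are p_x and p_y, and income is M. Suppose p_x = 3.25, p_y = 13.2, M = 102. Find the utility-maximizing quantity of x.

The MRS is (1/2)·y/x. Set MRS = p_x/p_y.
Rearranging, p_y·y = 2·p_x·x. Substituting into the budget gives p_x·x·(1 + 2) = M.
Demand: x*(p_x,p_y,M) = 1/3·M/p_x and y* = 2/3·M/p_y.
At p_x=3.25, p_y=13.2, M=102: x* = 1/3·102/3.25 = 10.4615.

x* = 10.4615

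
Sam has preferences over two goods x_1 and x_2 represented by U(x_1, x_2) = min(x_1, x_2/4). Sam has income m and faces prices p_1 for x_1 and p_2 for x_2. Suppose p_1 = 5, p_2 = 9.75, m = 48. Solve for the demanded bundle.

x_1* = 1.0909, x_2* = 4.3636

Leontief preferences: the optimum is at the kink where x_1/1 = x_2/4, i.e. x_2 = 4·x_1.
Budget: p_1·x_1 + p_2·4·x_1 = m, so (p_1 + 4·p_2)·x_1 = m.
Demand: x_1*(p_1,p_2,m) = m/(p_1 + 4·p_2), x_2* = 4·m/(p_1 + 4·p_2).
Here 5 + 4·9.75 = 44, giving x_1* = 1.0909 and x_2* = 4.3636.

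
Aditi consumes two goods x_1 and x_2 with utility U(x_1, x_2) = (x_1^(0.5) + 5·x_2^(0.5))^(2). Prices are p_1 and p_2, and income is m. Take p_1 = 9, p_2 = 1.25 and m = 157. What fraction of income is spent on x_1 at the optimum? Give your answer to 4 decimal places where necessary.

share on x_1 = 0.0055

Substitute x_2 = (x_2/x_1)·x_1 into the budget: x_1* = m/(p_1 + p_2·(x_2/x_1)).
Numerically x_2/x_1 = 1296, so x_1* = 157/(9 + 1.25·1296) = 0.0964 and x_2* = 1296·0.0964 = 124.9061.
Expenditure on x_1: 9·0.0964 = 0.8674; share = 0.0055.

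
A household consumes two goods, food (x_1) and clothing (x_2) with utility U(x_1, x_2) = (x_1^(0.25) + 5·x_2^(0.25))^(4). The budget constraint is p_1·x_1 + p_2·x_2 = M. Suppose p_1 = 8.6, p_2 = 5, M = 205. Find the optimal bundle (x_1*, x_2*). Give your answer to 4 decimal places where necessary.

From the CES first-order condition, (1/5)·(x_2/x_1)^(0.75) = p_1/p_2.
Hence x_2/x_1 = (5·p_1/p_2)^(1/(0.75)), i.e. raised to the 4/3 power.
Substitute x_2 = (x_2/x_1)·x_1 into the budget: x_1* = M/(p_1 + p_2·(x_2/x_1)).
Numerically x_2/x_1 = 17.619677, so x_1* = 205/(8.6 + 5·17.619677) = 2.12 and x_2* = 17.619677·2.12 = 37.3536.

x_1* = 2.12, x_2* = 37.3536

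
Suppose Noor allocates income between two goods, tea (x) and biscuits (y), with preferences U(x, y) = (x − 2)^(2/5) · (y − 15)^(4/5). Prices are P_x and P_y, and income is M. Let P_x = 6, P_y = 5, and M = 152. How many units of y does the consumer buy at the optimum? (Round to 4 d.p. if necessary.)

MRS = (1/2)·(y−15)/(x−2). Tangency with P_x/P_y gives y−15 = 2·(P_x/P_y)·(x−2).
After buying the subsistence bundle (2, 15), a share 1/3 of the remaining income goes to x: x* = 2 + 1/3·(M − 2P_x − 15P_y)/P_x.
Discretionary income = 152 − 2·6 − 15·5 = 65; y* = 15 + 2/3·65/5 = 23.6667.

y* = 23.6667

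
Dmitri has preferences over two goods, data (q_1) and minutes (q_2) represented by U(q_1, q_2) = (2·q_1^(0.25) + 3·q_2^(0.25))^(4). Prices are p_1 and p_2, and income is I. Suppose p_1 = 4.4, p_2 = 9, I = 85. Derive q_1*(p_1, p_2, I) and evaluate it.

q_1* = 8.2112

From the CES first-order condition, (2/3)·(q_2/q_1)^(0.75) = p_1/p_2.
Solve for the ratio: q_2/q_1 = [(3/2)·p_1/p_2]^(4/3).
With the ratio pinned down, the budget gives q_1* = I/(p_1 + p_2·(q_2/q_1)) and q_2* = (q_2/q_1)·q_1*.
Numerically q_2/q_1 = 0.661305, so q_1* = 85/(4.4 + 9·0.661305) = 8.2112.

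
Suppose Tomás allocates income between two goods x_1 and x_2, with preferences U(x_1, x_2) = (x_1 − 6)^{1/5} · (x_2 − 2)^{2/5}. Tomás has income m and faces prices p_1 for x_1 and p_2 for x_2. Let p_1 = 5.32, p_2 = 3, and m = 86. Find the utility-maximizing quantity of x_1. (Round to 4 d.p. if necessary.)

After buying the subsistence bundle (6, 2), a share 1/3 of the remaining income goes to x_1: x_1* = 6 + 1/3·(m − 6p_1 − 2p_2)/p_1.
Discretionary income = 86 − 6·5.32 − 2·3 = 48.08; x_1* = 6 + 1/3·48.08/5.32 = 9.0125.

x_1* = 9.0125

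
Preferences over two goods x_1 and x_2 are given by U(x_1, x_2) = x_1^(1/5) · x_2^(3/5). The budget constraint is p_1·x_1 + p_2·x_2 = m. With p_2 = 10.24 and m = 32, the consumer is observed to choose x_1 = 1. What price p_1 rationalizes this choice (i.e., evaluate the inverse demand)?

Tangency: MRS = (1/3)·x_2/x_1 = p_1/p_2.
Rearranging, p_2·x_2 = 3·p_1·x_1. Substituting into the budget gives p_1·x_1·(1 + 3) = m.
Demand: x_1*(p_1,p_2,m) = 0.25·m/p_1 and x_2* = 0.75·m/p_2.
Set x_1* = 1 in the demand function and solve for p_1: p_1 = 8.

p_1 = 8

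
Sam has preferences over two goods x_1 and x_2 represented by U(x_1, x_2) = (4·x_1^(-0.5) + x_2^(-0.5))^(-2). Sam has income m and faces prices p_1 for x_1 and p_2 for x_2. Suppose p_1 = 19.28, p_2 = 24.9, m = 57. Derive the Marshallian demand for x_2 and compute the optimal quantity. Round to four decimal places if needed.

MRS = MU_x_1/MU_x_2 = 4·(x_2/x_1)^(1.5). Set equal to p_1/p_2.
Hence x_2/x_1 = ((1/4)·p_1/p_2)^(1/(1.5)), i.e. raised to the 2/3 power.
Substitute x_2 = (x_2/x_1)·x_1 into the budget: x_1* = m/(p_1 + p_2·(x_2/x_1)).
Numerically x_2/x_1 = 0.33463, so x_1* = 57/(19.28 + 24.9·0.33463) = 2.0643 and x_2* = 0.33463·2.0643 = 0.6908.

x_2* = 0.6908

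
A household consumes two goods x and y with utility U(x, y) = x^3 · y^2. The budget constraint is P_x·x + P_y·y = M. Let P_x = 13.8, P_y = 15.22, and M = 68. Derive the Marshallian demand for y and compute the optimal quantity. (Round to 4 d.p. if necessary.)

y* = 1.7871

Demand: x*(P_x,P_y,M) = 0.6·M/P_x and y* = 0.4·M/P_y.
At P_x=13.8, P_y=15.22, M=68: y* = 0.4·68/15.22 = 1.7871.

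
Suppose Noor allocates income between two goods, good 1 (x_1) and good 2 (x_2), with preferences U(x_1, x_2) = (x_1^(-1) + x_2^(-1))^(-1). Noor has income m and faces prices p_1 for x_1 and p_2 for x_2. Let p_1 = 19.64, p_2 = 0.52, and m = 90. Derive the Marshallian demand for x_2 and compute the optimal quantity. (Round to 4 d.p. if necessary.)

x_2* = 24.2212

MU_x_1 ∝ x_1^(-2), MU_x_2 ∝ x_2^(-2), so MRS = (x_2/x_1)^(2) = p_1/p_2.
Hence x_2/x_1 = (p_1/p_2)^(1/(2)), i.e. raised to the 0.5 power.
With the ratio pinned down, the budget gives x_1* = m/(p_1 + p_2·(x_2/x_1)) and x_2* = (x_2/x_1)·x_1*.
Numerically x_2/x_1 = 6.145668, so x_1* = 90/(19.64 + 0.52·6.145668) = 3.9412 and x_2* = 6.145668·3.9412 = 24.2212.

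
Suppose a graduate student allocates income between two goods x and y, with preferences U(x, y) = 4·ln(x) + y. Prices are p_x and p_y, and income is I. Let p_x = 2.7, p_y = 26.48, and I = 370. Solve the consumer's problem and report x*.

x* = 39.2296

MU_x = 4/x, MU_y = 1. Tangency: 4/x = p_x/p_y.
So x*(p_x,p_y) = 4·p_y/p_x, independent of income; and y* = (I − 4·p_y)/p_y.
At the given prices: x* = 4·26.48/2.7 = 39.2296.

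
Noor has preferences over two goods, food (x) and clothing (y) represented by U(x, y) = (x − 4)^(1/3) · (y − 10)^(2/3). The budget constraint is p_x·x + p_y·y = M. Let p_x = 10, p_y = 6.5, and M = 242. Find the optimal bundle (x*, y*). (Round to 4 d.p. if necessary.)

x* = 8.5667, y* = 24.0513

Let x' = x−4, y' = y−10. MRS = (1/2)·y'/x' = p_x/p_y.
Substituting into the budget: x* = 4 + 1/3·(M − 4·p_x − 10·p_y)/p_x, and y* = 10 + 2/3·(…)/p_y.
Discretionary income = 242 − 4·10 − 10·6.5 = 137; x* = 4 + 1/3·137/10 = 8.5667; y* = 10 + 2/3·137/6.5 = 24.0513.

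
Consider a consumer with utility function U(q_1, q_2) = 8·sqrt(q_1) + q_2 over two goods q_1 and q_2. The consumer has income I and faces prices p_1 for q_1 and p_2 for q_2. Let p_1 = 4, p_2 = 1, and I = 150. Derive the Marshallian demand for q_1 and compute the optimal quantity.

q_1* = 1

Utility is quasi-linear in q_2; the FOC for q_1 is 4/√q_1 = p_1/p_2.
Thus q_1* = (4·p_2/p_1)² — independent of I — with the rest of income spent on q_2.
Plugging in: q_1* = (4·1/4)² = 1.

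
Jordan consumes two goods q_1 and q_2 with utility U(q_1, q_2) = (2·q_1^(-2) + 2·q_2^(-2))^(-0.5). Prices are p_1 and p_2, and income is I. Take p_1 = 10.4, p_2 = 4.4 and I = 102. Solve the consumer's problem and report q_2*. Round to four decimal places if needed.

q_2* = 8.3556

From the CES first-order condition, (q_2/q_1)^(3) = p_1/p_2.
Hence q_2/q_1 = (p_1/p_2)^(1/(3)), i.e. raised to the 1/3 power.
Substitute q_2 = (q_2/q_1)·q_1 into the budget: q_1* = I/(p_1 + p_2·(q_2/q_1)).
Numerically q_2/q_1 = 1.33207, so q_1* = 102/(10.4 + 4.4·1.33207) = 6.2726 and q_2* = 1.33207·6.2726 = 8.3556.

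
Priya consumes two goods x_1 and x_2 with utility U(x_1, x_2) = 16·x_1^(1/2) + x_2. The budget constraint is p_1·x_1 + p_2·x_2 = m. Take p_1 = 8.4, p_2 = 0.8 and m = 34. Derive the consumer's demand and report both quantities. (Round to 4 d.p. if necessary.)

x_1* = 0.5805, x_2* = 36.4048

Set MRS = p_1/p_2: 8·x_1^(−1/2) = p_1/p_2.
Thus x_1* = (8·p_2/p_1)² — independent of m — with the rest of income spent on x_2.
Plugging in: x_1* = (8·0.8/8.4)² = 0.5805, x_2* = 36.4048.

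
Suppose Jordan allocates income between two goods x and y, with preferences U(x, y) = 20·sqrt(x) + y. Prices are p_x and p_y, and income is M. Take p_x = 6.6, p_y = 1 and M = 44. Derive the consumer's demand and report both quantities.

x* = 2.2957, y* = 28.8485

Set MRS = p_x/p_y: 10·x^(−1/2) = p_x/p_y.
Solve: √x = 10·p_y/p_x, so x*(p_x,p_y) = (10·p_y/p_x)², and y* = (M − p_x·x*)/p_y.
Plugging in: x* = (10·1/6.6)² = 2.2957, y* = 28.8485.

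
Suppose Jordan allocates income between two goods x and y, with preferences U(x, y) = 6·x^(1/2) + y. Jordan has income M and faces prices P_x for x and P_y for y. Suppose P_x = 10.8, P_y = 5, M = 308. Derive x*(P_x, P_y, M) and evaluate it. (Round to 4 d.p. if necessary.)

Plugging in: x* = (3·5/10.8)² = 1.929.

x* = 1.929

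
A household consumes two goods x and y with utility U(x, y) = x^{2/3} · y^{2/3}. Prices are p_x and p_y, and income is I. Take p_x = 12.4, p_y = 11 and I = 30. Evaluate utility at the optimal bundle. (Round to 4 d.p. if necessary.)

V = 1.3961

MU_x/MU_y = (2/3·y)/(2/3·x); tangency sets this equal to p_x/p_y.
Rearranging, p_y·y = p_x·x. Substituting into the budget gives p_x·x·(1 + 1) = I.
Demand: x*(p_x,p_y,I) = 0.5·I/p_x and y* = 0.5·I/p_y.
At p_x=12.4, p_y=11, I=30: x* = 0.5·30/12.4 = 1.2097, y* = 1.3636.
Utility at the optimum: U(1.2097, 1.3636) = 1.3961.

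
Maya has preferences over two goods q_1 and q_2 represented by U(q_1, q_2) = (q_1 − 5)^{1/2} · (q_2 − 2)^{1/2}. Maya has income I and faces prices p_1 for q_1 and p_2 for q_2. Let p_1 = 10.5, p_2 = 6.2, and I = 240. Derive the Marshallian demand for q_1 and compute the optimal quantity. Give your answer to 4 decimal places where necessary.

Let q_1' = q_1−5, q_2' = q_2−2. MRS = q_2'/q_1' = p_1/p_2.
After buying the subsistence bundle (5, 2), a share 0.5 of the remaining income goes to q_1: q_1* = 5 + 0.5·(I − 5p_1 − 2p_2)/p_1.
Discretionary income = 240 − 5·10.5 − 2·6.2 = 175.1; q_1* = 5 + 0.5·175.1/10.5 = 13.3381.

q_1* = 13.3381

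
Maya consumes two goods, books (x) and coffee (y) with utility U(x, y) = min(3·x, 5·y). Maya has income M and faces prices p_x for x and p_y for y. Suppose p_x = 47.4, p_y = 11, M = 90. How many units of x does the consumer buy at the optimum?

x* = 1.6667

Demand: x*(p_x,p_y,M) = 5·M/(5·p_x + 3·p_y), y* = 3·M/(5·p_x + 3·p_y).
Here 5·47.4 + 3·11 = 270, giving x* = 1.6667.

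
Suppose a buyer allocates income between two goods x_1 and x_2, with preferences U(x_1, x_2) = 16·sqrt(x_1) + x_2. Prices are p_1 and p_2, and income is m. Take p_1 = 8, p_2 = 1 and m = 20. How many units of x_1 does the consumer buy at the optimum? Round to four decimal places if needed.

x_1* = 1

Utility is quasi-linear in x_2; the FOC for x_1 is 8/√x_1 = p_1/p_2.
Thus x_1* = (8·p_2/p_1)² — independent of m — with the rest of income spent on x_2.
Plugging in: x_1* = (8·1/8)² = 1.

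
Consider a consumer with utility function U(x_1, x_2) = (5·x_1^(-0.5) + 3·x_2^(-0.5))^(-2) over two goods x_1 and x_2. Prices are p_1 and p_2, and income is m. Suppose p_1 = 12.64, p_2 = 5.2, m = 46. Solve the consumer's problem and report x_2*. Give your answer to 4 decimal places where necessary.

x_2* = 3.0609

With the ratio pinned down, the budget gives x_1* = m/(p_1 + p_2·(x_2/x_1)) and x_2* = (x_2/x_1)·x_1*.
Numerically x_2/x_1 = 1.286066, so x_1* = 46/(12.64 + 5.2·1.286066) = 2.38 and x_2* = 1.286066·2.38 = 3.0609.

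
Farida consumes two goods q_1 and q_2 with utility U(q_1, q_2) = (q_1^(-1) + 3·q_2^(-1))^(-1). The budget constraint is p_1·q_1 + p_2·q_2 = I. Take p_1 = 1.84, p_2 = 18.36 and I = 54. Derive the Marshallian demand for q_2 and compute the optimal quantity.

From the CES first-order condition, (1/3)·(q_2/q_1)^(2) = p_1/p_2.
Solve for the ratio: q_2/q_1 = [3·p_1/p_2]^(0.5).
Substitute q_2 = (q_2/q_1)·q_1 into the budget: q_1* = I/(p_1 + p_2·(q_2/q_1)).
Numerically q_2/q_1 = 0.548319, so q_1* = 54/(1.84 + 18.36·0.548319) = 4.5351 and q_2* = 0.548319·4.5351 = 2.4867.

q_2* = 2.4867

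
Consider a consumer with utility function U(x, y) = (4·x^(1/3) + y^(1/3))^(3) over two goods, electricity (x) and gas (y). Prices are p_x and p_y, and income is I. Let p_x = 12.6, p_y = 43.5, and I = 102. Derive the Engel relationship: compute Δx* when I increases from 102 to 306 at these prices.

Δx* = 15.1699

From the CES first-order condition, 4·(y/x)^(2/3) = p_x/p_y.
Solve for the ratio: y/x = [(1/4)·p_x/p_y]^(1.5).
Substitute y = (y/x)·x into the budget: x* = I/(p_x + p_y·(y/x)).
Numerically y/x = 0.019486, so x* = 102/(12.6 + 43.5·0.019486) = 7.585.
At I' = 306: x* = 22.7549. Change: 22.7549 − 7.585 = 15.1699.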